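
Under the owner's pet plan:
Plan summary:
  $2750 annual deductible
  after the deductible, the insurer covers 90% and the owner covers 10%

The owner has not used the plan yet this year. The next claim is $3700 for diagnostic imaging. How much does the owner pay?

The full $2750 deductible is still open; $2750 of this bill applies to it.
The remaining $950 (= $3700 − $2750) moves to coinsurance.
Owner's 10% share of $950 is $95.
So the owner owes $2750 + $95 = $2845.

$2845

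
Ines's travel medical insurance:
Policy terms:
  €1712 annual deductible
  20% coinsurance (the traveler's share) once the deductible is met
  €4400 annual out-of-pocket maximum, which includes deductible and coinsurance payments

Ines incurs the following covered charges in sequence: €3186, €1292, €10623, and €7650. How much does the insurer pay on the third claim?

€8498.40

Claim 1 (€3186): deductible takes €1712, €1474 remains; traveler's 20% is €294.80. Traveler pays €2006.80; OOP now €2006.80. Insurer: €3186 − €2006.80 = €1179.20.
Claim 2 (€1292): deductible already satisfied, so traveler's share is 20% × €1292 = €258.40. Traveler owes €258.40 (running OOP €2265.20). Plan pays €1292 − €258.40 = €1033.60.
Claim 3 (€10623): 20% coinsurance on €10623 = €2124.60. Traveler owes €2124.60 (running OOP €4389.80). Insurer: €10623 − €2124.60 = €8498.40.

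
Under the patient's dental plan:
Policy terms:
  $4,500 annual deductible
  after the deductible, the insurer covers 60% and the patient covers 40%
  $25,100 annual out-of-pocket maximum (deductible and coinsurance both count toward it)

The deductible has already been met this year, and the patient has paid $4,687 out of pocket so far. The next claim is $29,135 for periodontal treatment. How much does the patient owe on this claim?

The deductible is already satisfied, so the full bill goes to coinsurance.
Coinsurance: $29,135 × 40% = $11,654.
Year-to-date out-of-pocket becomes $4,687 + $11,654 = $16,341, still under the $25,100 maximum, so no cap applies.

$11,654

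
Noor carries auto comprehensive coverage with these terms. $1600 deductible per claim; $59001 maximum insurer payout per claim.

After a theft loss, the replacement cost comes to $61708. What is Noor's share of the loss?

$2707

Less the $1600 deductible: $61708 − $1600 = $60108.
$60108 exceeds the $59001 limit, so the insurer pays the limit: $59001.
The policyholder bears the rest of the original loss: $61708 − $59001 = $2707.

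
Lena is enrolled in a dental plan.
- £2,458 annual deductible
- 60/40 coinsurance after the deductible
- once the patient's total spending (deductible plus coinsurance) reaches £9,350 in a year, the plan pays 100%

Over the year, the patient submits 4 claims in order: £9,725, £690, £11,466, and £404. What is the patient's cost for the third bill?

£3,709.20

Claim 1 — £9,725: £2,458 finishes the deductible; £7,267 goes to coinsurance; 40% of £7,267 = £2,906.80. Patient owes £5,364.80 (running OOP £5,364.80).
Claim 2 — £690: deductible already satisfied, so patient's share is 40% × £690 = £276. Cost to patient: £276. OOP to date £5,640.80.
Claim 3 — £11,466: 40% coinsurance on £11,466 = £4,586.40. OOP would hit £10,227.20 > £9,350, so the cap limits the patient to £9,350 − £5,640.80 = £3,709.20.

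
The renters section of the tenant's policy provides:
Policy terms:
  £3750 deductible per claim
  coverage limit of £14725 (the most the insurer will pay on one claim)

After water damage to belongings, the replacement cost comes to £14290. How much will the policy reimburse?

Less the £3750 deductible: £14290 − £3750 = £10540.
£10540 ≤ £14725, so the limit doesn't bind; insurer pays £10540.

£10540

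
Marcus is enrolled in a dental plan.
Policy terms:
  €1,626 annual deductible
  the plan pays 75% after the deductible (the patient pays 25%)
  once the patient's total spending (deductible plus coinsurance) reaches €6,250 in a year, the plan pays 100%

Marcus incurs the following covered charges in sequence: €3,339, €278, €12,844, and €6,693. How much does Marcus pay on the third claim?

€3,211

Claim 1 — €3,339: €1,626 to deductible, leaving €1,713; patient's 25% is €428.25. Cost to patient: €2,054.25. OOP to date €2,054.25.
Claim 2 — €278: deductible already satisfied, so patient's share is 25% × €278 = €69.50. Cost to patient: €69.50. OOP to date €2,123.75.
Claim 3 — €12,844: deductible already satisfied, so patient's share is 25% × €12,844 = €3,211. Patient owes €3,211 (running OOP €5,334.75).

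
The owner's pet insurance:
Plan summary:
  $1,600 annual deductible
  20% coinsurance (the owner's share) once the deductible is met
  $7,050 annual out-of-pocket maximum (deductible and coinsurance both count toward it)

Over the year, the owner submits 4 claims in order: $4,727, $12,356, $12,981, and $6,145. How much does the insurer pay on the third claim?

$10,627.60

Claim 1 — $4,727: $1,600 to deductible, leaving $3,127; 20% of $3,127 = $625.40. Cost to owner: $2,225.40. OOP to date $2,225.40. Plan pays $4,727 − $2,225.40 = $2,501.60.
Claim 2 — $12,356: deductible met; 20% of $12,356 = $2,471.20. Owner pays $2,471.20; OOP now $4,696.60. Insurer: $12,356 − $2,471.20 = $9,884.80.
Claim 3 — $12,981: 20% coinsurance on $12,981 = $2,596.20. Adding that to $4,696.60 gives $7,292.80, past the $7,050 cap; owner pays only $7,050 − $4,696.60 = $2,353.40. Insurer: $12,981 − $2,353.40 = $10,627.60.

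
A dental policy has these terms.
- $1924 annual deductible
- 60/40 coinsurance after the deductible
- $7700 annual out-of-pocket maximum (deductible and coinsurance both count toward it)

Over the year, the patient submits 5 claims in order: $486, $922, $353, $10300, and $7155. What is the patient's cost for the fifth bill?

$1721.20

Bill 1, $486: entire amount goes to the deductible. Patient owes $486 (running OOP $486).
Bill 2, $922: entire amount goes to the deductible. Patient owes $922 (running OOP $1408).
Bill 3, $353: entire amount goes to the deductible. Cost to patient: $353. OOP to date $1761.
Bill 4, $10300: $163 to deductible, leaving $10137; coinsurance $10137 × 40% = $4054.80. Cost to patient: $4217.80. OOP to date $5978.80.
Bill 5, $7155: 40% coinsurance on $7155 = $2862. Adding that to $5978.80 gives $8840.80, past the $7700 cap; patient pays only $7700 − $5978.80 = $1721.20.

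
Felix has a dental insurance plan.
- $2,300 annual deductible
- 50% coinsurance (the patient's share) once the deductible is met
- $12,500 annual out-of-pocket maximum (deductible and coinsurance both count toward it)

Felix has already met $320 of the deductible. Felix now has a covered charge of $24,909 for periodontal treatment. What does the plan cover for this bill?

Remaining deductible: $2,300 − $320 = $1,980.
The remaining $22,929 (= $24,909 − $1,980) moves to coinsurance.
Coinsurance: $22,929 × 50% = $11,464.50.
Patient responsibility before any cap: $1,980 + $11,464.50 = $13,444.50.
Adding $13,444.50 to the $320 already spent would give $13,764.50, which exceeds the $12,500 cap; the patient pays just $12,500 − $320 = $12,180.
The plan picks up $24,909 − $12,180 = $12,729.

$12,729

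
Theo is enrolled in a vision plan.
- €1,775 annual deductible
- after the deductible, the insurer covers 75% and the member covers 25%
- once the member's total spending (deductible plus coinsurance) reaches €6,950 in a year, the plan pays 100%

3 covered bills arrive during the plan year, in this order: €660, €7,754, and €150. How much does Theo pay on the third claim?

Claim 1 (€660): fully absorbed by the deductible. Member owes €660 (running OOP €660).
Claim 2 (€7,754): €1,115 finishes the deductible; €6,639 goes to coinsurance; coinsurance €6,639 × 25% = €1,659.75. Member pays €2,774.75; OOP now €3,434.75.
Claim 3 (€150): 25% coinsurance on €150 = €37.50. Member owes €37.50 (running OOP €3,472.25).

€37.50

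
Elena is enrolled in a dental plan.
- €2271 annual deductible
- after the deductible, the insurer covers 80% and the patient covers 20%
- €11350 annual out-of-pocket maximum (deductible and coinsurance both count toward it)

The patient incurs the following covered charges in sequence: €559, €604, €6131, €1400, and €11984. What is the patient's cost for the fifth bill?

€2396.80

Claim 1 — €559: entire amount goes to the deductible. Patient pays €559; OOP now €559.
Claim 2 — €604: all of it applies to the deductible. Patient pays €604; OOP now €1163.
Claim 3 — €6131: €1108 to deductible, leaving €5023; coinsurance €5023 × 20% = €1004.60. Patient owes €2112.60 (running OOP €3275.60).
Claim 4 — €1400: deductible met; 20% of €1400 = €280. Cost to patient: €280. OOP to date €3555.60.
Claim 5 — €11984: deductible already satisfied, so patient's share is 20% × €11984 = €2396.80. Patient owes €2396.80 (running OOP €5952.40).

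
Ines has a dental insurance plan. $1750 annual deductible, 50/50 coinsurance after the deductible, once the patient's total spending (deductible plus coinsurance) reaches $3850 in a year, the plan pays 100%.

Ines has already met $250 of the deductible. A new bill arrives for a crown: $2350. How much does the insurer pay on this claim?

$250 of the $1750 deductible is already met, leaving $1500.
The remaining $850 (= $2350 − $1500) moves to coinsurance.
50% of $850 = $425 falls to the patient.
Patient responsibility before any cap: $1500 + $425 = $1925.
Total out-of-pocket so far would be $250 + $1925 = $2175, below the $3850 cap — no reduction.
Insurer pays the balance: $2350 − $1925 = $425.

$425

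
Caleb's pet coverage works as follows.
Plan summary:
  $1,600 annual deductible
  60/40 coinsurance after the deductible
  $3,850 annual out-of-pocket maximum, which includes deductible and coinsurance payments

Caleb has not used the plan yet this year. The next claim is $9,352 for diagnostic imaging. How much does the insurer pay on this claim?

$5,502

Deductible not yet touched, so the first $1,600 of the bill goes to the deductible.
That leaves $9,352 − $1,600 = $7,752 for coinsurance.
40% of $7,752 = $3,100.80 falls to the owner.
That puts the owner's cost at $1,600 + $3,100.80 = $4,700.80 before any cap.
Adding $4,700.80 to the $0 already spent would give $4,700.80, which exceeds the $3,850 cap; the owner pays just $3,850 − $0 = $3,850.
Insurer pays the balance: $9,352 − $3,850 = $5,502.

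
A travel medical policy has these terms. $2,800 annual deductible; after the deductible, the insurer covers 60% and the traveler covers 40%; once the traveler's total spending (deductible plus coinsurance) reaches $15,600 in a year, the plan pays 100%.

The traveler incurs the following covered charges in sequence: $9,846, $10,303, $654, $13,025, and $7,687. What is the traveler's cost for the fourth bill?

$5,210

Claim 1 ($9,846): $2,800 finishes the deductible; $7,046 goes to coinsurance; coinsurance $7,046 × 40% = $2,818.40. Traveler pays $5,618.40; OOP now $5,618.40.
Claim 2 ($10,303): 40% coinsurance on $10,303 = $4,121.20. Cost to traveler: $4,121.20. OOP to date $9,739.60.
Claim 3 ($654): 40% coinsurance on $654 = $261.60. Cost to traveler: $261.60. OOP to date $10,001.20.
Claim 4 ($13,025): deductible met; 40% of $13,025 = $5,210. Cost to traveler: $5,210. OOP to date $15,211.20.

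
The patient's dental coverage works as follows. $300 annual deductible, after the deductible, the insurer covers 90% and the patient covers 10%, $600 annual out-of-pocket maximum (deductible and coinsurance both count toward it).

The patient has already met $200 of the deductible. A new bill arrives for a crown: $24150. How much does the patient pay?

Deductible still to meet: $300 − $200 = $100.
That leaves $24150 − $100 = $24050 for coinsurance.
Coinsurance: $24050 × 10% = $2405.
Patient responsibility before any cap: $100 + $2405 = $2505.
That would bring total out-of-pocket to $2705, past the $600 cap. The patient is capped at $600 − $200 = $400 on this claim.

$400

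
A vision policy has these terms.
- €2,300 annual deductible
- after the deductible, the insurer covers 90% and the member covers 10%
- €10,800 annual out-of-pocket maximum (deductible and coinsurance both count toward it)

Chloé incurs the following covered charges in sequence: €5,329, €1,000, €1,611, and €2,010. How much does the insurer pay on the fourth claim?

Claim 1 — €5,329: €2,300 to deductible, leaving €3,029; coinsurance €3,029 × 10% = €302.90. Member owes €2,602.90 (running OOP €2,602.90). Insurer: €5,329 − €2,602.90 = €2,726.10.
Claim 2 — €1,000: 10% coinsurance on €1,000 = €100. Member pays €100; OOP now €2,702.90. Plan pays €1,000 − €100 = €900.
Claim 3 — €1,611: 10% coinsurance on €1,611 = €161.10. Member pays €161.10; OOP now €2,864. Plan pays €1,611 − €161.10 = €1,449.90.
Claim 4 — €2,010: deductible met; 10% of €2,010 = €201. Cost to member: €201. OOP to date €3,065. Plan pays €2,010 − €201 = €1,809.

€1,809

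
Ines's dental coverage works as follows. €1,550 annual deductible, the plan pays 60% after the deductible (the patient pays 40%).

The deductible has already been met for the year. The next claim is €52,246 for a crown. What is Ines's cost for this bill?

The deductible is already satisfied, so the full bill goes to coinsurance.
Coinsurance: €52,246 × 40% = €20,898.40.

€20,898.40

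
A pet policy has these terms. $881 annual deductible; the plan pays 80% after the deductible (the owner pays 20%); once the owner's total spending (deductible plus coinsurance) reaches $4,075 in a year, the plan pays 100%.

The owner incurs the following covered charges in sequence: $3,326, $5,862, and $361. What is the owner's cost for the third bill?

$72.20

Claim 1 — $3,326: $881 finishes the deductible; $2,445 goes to coinsurance; coinsurance $2,445 × 20% = $489. Owner owes $1,370 (running OOP $1,370).
Claim 2 — $5,862: deductible already satisfied, so owner's share is 20% × $5,862 = $1,172.40. Owner pays $1,172.40; OOP now $2,542.40.
Claim 3 — $361: 20% coinsurance on $361 = $72.20. Owner owes $72.20 (running OOP $2,614.60).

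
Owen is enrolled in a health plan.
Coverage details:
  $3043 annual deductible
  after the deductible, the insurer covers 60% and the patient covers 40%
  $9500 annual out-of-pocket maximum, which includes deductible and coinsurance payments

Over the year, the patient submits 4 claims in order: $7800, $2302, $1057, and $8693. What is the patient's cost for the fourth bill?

Claim 1 ($7800): deductible takes $3043, $4757 remains; 40% of $4757 = $1902.80. Cost to patient: $4945.80. OOP to date $4945.80.
Claim 2 ($2302): 40% coinsurance on $2302 = $920.80. Patient pays $920.80; OOP now $5866.60.
Claim 3 ($1057): deductible already satisfied, so patient's share is 40% × $1057 = $422.80. Cost to patient: $422.80. OOP to date $6289.40.
Claim 4 ($8693): deductible already satisfied, so patient's share is 40% × $8693 = $3477.20. Adding that to $6289.40 gives $9766.60, past the $9500 cap; patient pays only $9500 − $6289.40 = $3210.60.

$3210.60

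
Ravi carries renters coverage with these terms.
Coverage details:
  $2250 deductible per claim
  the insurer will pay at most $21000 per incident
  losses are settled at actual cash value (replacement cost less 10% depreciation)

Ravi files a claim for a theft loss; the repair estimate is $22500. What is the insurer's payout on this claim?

Depreciate 10%: the covered value is $22500 × 0.9 = $20250.
Less the $2250 deductible: $20250 − $2250 = $18000.
$18000 ≤ $21000, so the limit doesn't bind; insurer pays $18000.

$18000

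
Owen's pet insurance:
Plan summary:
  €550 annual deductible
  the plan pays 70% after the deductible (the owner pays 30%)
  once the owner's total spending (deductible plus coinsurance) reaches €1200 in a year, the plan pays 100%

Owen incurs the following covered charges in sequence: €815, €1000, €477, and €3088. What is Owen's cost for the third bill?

Claim 1 — €815: deductible takes €550, €265 remains; coinsurance €265 × 30% = €79.50. Owner owes €629.50 (running OOP €629.50).
Claim 2 — €1000: 30% coinsurance on €1000 = €300. Cost to owner: €300. OOP to date €929.50.
Claim 3 — €477: deductible already satisfied, so owner's share is 30% × €477 = €143.10. Owner pays €143.10; OOP now €1072.60.

€143.10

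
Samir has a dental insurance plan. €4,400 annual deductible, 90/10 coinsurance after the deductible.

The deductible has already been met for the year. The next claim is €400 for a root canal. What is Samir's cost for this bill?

The deductible is already satisfied, so the full bill goes to coinsurance.
Coinsurance: €400 × 10% = €40.

€40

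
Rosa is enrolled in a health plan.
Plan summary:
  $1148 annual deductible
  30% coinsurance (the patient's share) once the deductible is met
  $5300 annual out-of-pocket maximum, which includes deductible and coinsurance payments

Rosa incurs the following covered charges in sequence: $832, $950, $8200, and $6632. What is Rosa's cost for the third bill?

$2460

Claim 1 ($832): entire amount goes to the deductible. Patient pays $832; OOP now $832.
Claim 2 ($950): $316 finishes the deductible; $634 goes to coinsurance; coinsurance $634 × 30% = $190.20. Patient pays $506.20; OOP now $1338.20.
Claim 3 ($8200): 30% coinsurance on $8200 = $2460. Patient owes $2460 (running OOP $3798.20).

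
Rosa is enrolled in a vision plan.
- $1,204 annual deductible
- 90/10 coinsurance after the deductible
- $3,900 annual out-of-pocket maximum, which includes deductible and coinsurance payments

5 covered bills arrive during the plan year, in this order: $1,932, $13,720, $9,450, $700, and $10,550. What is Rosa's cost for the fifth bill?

#1 ($1,932): $1,204 to deductible, leaving $728; 10% of $728 = $72.80. Cost to member: $1,276.80. OOP to date $1,276.80.
#2 ($13,720): 10% coinsurance on $13,720 = $1,372. Member owes $1,372 (running OOP $2,648.80).
#3 ($9,450): 10% coinsurance on $9,450 = $945. Cost to member: $945. OOP to date $3,593.80.
#4 ($700): deductible already satisfied, so member's share is 10% × $700 = $70. Cost to member: $70. OOP to date $3,663.80.
#5 ($10,550): deductible already satisfied, so member's share is 10% × $10,550 = $1,055. OOP would hit $4,718.80 > $3,900, so the cap limits the member to $3,900 − $3,663.80 = $236.20.

$236.20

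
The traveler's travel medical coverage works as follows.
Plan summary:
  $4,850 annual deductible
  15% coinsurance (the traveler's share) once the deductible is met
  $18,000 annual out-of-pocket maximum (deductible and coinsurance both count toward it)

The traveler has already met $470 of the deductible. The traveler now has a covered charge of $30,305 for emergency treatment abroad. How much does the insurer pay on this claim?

Deductible still to meet: $4,850 − $470 = $4,380.
The remaining $25,925 (= $30,305 − $4,380) moves to coinsurance.
Coinsurance: $25,925 × 15% = $3,888.75.
So the traveler owes $4,380 + $3,888.75 = $8,268.75 before any cap.
Year-to-date out-of-pocket becomes $470 + $8,268.75 = $8,738.75, still under the $18,000 maximum, so no cap applies.
Insurer pays the balance: $30,305 − $8,268.75 = $22,036.25.

$22,036.25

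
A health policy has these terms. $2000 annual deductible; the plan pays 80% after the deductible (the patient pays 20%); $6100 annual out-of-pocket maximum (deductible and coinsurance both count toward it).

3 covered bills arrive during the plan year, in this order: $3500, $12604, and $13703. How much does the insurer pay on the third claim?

$12423.80

Claim 1 — $3500: $2000 finishes the deductible; $1500 goes to coinsurance; 20% of $1500 = $300. Patient pays $2300; OOP now $2300. Plan pays $3500 − $2300 = $1200.
Claim 2 — $12604: 20% coinsurance on $12604 = $2520.80. Cost to patient: $2520.80. OOP to date $4820.80. Insurer: $12604 − $2520.80 = $10083.20.
Claim 3 — $13703: deductible met; 20% of $13703 = $2740.60. Adding that to $4820.80 gives $7561.40, past the $6100 cap; patient pays only $6100 − $4820.80 = $1279.20. Insurer: $13703 − $1279.20 = $12423.80.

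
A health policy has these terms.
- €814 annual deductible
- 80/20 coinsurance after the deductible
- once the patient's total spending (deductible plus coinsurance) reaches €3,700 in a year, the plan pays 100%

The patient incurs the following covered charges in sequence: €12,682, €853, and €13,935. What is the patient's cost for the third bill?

Claim 1 — €12,682: deductible takes €814, €11,868 remains; 20% of €11,868 = €2,373.60. Patient owes €3,187.60 (running OOP €3,187.60).
Claim 2 — €853: deductible met; 20% of €853 = €170.60. Patient pays €170.60; OOP now €3,358.20.
Claim 3 — €13,935: 20% coinsurance on €13,935 = €2,787. That would push OOP to €6,145.20, over the €3,700 cap, so patient pays €3,700 − €3,358.20 = €341.80.

€341.80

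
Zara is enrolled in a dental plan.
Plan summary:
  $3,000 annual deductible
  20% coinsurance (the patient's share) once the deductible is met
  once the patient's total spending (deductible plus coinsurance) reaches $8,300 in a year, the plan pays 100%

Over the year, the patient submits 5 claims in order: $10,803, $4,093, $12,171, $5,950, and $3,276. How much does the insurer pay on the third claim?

#1 ($10,803): $3,000 finishes the deductible; $7,803 goes to coinsurance; 20% of $7,803 = $1,560.60. Patient owes $4,560.60 (running OOP $4,560.60). Plan pays $10,803 − $4,560.60 = $6,242.40.
#2 ($4,093): deductible met; 20% of $4,093 = $818.60. Patient owes $818.60 (running OOP $5,379.20). Insurer: $4,093 − $818.60 = $3,274.40.
#3 ($12,171): deductible met; 20% of $12,171 = $2,434.20. Cost to patient: $2,434.20. OOP to date $7,813.40. Plan pays $12,171 − $2,434.20 = $9,736.80.

$9,736.80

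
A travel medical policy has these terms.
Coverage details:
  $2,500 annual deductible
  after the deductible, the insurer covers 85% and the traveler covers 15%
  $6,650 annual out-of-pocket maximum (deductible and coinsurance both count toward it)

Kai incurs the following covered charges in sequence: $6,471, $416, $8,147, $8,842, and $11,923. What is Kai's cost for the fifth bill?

$943.60

Claim 1 ($6,471): $2,500 finishes the deductible; $3,971 goes to coinsurance; 15% of $3,971 = $595.65. Traveler owes $3,095.65 (running OOP $3,095.65).
Claim 2 ($416): 15% coinsurance on $416 = $62.40. Traveler owes $62.40 (running OOP $3,158.05).
Claim 3 ($8,147): deductible already satisfied, so traveler's share is 15% × $8,147 = $1,222.05. Traveler owes $1,222.05 (running OOP $4,380.10).
Claim 4 ($8,842): deductible already satisfied, so traveler's share is 15% × $8,842 = $1,326.30. Traveler owes $1,326.30 (running OOP $5,706.40).
Claim 5 ($11,923): deductible already satisfied, so traveler's share is 15% × $11,923 = $1,788.45. That would push OOP to $7,494.85, over the $6,650 cap, so traveler pays $6,650 − $5,706.40 = $943.60.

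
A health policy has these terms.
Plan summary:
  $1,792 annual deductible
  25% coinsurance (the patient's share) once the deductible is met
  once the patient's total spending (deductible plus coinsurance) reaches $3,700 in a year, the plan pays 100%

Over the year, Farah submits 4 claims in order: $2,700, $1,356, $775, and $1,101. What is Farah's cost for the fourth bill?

$275.25

Bill 1, $2,700: deductible takes $1,792, $908 remains; patient's 25% is $227. Patient pays $2,019; OOP now $2,019.
Bill 2, $1,356: deductible met; 25% of $1,356 = $339. Patient owes $339 (running OOP $2,358).
Bill 3, $775: deductible met; 25% of $775 = $193.75. Patient pays $193.75; OOP now $2,551.75.
Bill 4, $1,101: deductible met; 25% of $1,101 = $275.25. Patient pays $275.25; OOP now $2,827.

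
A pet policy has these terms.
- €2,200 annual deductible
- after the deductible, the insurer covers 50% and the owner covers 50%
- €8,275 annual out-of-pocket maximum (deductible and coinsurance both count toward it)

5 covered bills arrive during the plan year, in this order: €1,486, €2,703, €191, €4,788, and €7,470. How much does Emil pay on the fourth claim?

€2,394

Claim 1 — €1,486: all of it applies to the deductible. Cost to owner: €1,486. OOP to date €1,486.
Claim 2 — €2,703: €714 to deductible, leaving €1,989; 50% of €1,989 = €994.50. Cost to owner: €1,708.50. OOP to date €3,194.50.
Claim 3 — €191: deductible met; 50% of €191 = €95.50. Owner owes €95.50 (running OOP €3,290).
Claim 4 — €4,788: 50% coinsurance on €4,788 = €2,394. Owner owes €2,394 (running OOP €5,684).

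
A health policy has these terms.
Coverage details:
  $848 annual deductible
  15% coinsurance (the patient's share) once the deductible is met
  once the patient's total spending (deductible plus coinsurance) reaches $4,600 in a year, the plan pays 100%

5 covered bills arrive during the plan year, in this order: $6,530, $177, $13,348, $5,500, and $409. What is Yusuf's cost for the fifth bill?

#1 ($6,530): $848 finishes the deductible; $5,682 goes to coinsurance; patient's 15% is $852.30. Patient pays $1,700.30; OOP now $1,700.30.
#2 ($177): 15% coinsurance on $177 = $26.55. Patient pays $26.55; OOP now $1,726.85.
#3 ($13,348): deductible met; 15% of $13,348 = $2,002.20. Cost to patient: $2,002.20. OOP to date $3,729.05.
#4 ($5,500): deductible met; 15% of $5,500 = $825. Cost to patient: $825. OOP to date $4,554.05.
#5 ($409): deductible already satisfied, so patient's share is 15% × $409 = $61.35. Adding that to $4,554.05 gives $4,615.40, past the $4,600 cap; patient pays only $4,600 − $4,554.05 = $45.95.

$45.95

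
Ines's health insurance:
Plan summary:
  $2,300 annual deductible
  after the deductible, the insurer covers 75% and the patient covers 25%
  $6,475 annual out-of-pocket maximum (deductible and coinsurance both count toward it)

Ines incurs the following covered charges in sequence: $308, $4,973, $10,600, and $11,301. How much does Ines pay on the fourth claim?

$779.75

#1 ($308): entire amount goes to the deductible. Cost to patient: $308. OOP to date $308.
#2 ($4,973): $1,992 to deductible, leaving $2,981; patient's 25% is $745.25. Patient pays $2,737.25; OOP now $3,045.25.
#3 ($10,600): deductible already satisfied, so patient's share is 25% × $10,600 = $2,650. Patient pays $2,650; OOP now $5,695.25.
#4 ($11,301): 25% coinsurance on $11,301 = $2,825.25. That would push OOP to $8,520.50, over the $6,475 cap, so patient pays $6,475 − $5,695.25 = $779.75.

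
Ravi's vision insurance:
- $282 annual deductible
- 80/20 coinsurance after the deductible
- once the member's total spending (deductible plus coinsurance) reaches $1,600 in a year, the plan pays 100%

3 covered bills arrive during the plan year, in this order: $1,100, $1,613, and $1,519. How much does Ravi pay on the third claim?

Claim 1 — $1,100: $282 finishes the deductible; $818 goes to coinsurance; 20% of $818 = $163.60. Cost to member: $445.60. OOP to date $445.60.
Claim 2 — $1,613: deductible already satisfied, so member's share is 20% × $1,613 = $322.60. Member pays $322.60; OOP now $768.20.
Claim 3 — $1,519: deductible already satisfied, so member's share is 20% × $1,519 = $303.80. Cost to member: $303.80. OOP to date $1,072.

$303.80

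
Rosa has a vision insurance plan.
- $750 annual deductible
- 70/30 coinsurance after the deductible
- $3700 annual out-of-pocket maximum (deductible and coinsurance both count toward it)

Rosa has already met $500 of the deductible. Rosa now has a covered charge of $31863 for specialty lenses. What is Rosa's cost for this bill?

$3200

$500 of the $750 deductible is already met, leaving $250.
The remaining $31613 (= $31863 − $250) moves to coinsurance.
Member's 30% share of $31613 is $9483.90.
So the member owes $250 + $9483.90 = $9733.90 before any cap.
Adding $9733.90 to the $500 already spent would give $10233.90, which exceeds the $3700 cap; the member pays just $3700 − $500 = $3200.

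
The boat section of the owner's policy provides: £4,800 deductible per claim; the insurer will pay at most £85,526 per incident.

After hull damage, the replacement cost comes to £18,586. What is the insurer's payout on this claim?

After the deductible, £18,586 − £4,800 = £13,786 remains.
£13,786 is within the £85,526 limit, so the insurer pays £13,786.

£13,786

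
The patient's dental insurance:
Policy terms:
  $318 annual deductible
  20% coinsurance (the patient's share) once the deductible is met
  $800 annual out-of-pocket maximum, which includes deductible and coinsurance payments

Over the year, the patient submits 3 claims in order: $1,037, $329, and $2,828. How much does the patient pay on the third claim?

$272.40

Bill 1, $1,037: $318 to deductible, leaving $719; coinsurance $719 × 20% = $143.80. Patient pays $461.80; OOP now $461.80.
Bill 2, $329: deductible met; 20% of $329 = $65.80. Cost to patient: $65.80. OOP to date $527.60.
Bill 3, $2,828: 20% coinsurance on $2,828 = $565.60. Adding that to $527.60 gives $1,093.20, past the $800 cap; patient pays only $800 − $527.60 = $272.40.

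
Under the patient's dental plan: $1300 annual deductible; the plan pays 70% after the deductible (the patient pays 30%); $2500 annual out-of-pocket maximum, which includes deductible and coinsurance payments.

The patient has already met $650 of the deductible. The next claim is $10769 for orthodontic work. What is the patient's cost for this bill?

$1850

Deductible still to meet: $1300 − $650 = $650.
After the $650 deductible portion, $10769 − $650 = $10119 is subject to coinsurance.
Patient's 30% share of $10119 is $3035.70.
Patient responsibility before any cap: $650 + $3035.70 = $3685.70.
That would bring total out-of-pocket to $4335.70, past the $2500 cap. The patient is capped at $2500 − $650 = $1850 on this claim.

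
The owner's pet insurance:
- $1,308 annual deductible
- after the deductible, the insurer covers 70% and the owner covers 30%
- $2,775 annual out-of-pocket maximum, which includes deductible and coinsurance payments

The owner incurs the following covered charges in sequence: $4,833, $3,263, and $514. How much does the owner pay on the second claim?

Claim 1 — $4,833: deductible takes $1,308, $3,525 remains; owner's 30% is $1,057.50. Cost to owner: $2,365.50. OOP to date $2,365.50.
Claim 2 — $3,263: deductible met; 30% of $3,263 = $978.90. Adding that to $2,365.50 gives $3,344.40, past the $2,775 cap; owner pays only $2,775 − $2,365.50 = $409.50.

$409.50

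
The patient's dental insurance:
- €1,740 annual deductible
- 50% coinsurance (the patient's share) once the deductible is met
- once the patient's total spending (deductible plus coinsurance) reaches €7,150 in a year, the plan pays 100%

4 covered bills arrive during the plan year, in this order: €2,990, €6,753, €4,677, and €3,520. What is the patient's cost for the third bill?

€1,408.50

Bill 1, €2,990: deductible takes €1,740, €1,250 remains; patient's 50% is €625. Patient pays €2,365; OOP now €2,365.
Bill 2, €6,753: 50% coinsurance on €6,753 = €3,376.50. Cost to patient: €3,376.50. OOP to date €5,741.50.
Bill 3, €4,677: 50% coinsurance on €4,677 = €2,338.50. Adding that to €5,741.50 gives €8,080, past the €7,150 cap; patient pays only €7,150 − €5,741.50 = €1,408.50.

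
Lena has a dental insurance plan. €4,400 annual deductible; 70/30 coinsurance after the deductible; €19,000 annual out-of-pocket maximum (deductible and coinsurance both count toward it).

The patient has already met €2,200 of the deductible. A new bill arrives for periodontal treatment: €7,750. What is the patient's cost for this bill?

€3,865

Remaining deductible: €4,400 − €2,200 = €2,200.
That leaves €7,750 − €2,200 = €5,550 for coinsurance.
Coinsurance: €5,550 × 30% = €1,665.
So the patient owes €2,200 + €1,665 = €3,865 before any cap.
Year-to-date out-of-pocket becomes €2,200 + €3,865 = €6,065, still under the €19,000 maximum, so no cap applies.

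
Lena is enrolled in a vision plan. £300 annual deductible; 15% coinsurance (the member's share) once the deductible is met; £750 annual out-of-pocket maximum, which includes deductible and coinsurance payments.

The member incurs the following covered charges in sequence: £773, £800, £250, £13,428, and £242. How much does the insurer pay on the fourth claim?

£13,206.45

Claim 1 (£773): £300 finishes the deductible; £473 goes to coinsurance; coinsurance £473 × 15% = £70.95. Member pays £370.95; OOP now £370.95. Insurer: £773 − £370.95 = £402.05.
Claim 2 (£800): 15% coinsurance on £800 = £120. Member owes £120 (running OOP £490.95). Plan pays £800 − £120 = £680.
Claim 3 (£250): deductible met; 15% of £250 = £37.50. Member pays £37.50; OOP now £528.45. Plan pays £250 − £37.50 = £212.50.
Claim 4 (£13,428): 15% coinsurance on £13,428 = £2,014.20. That would push OOP to £2,542.65, over the £750 cap, so member pays £750 − £528.45 = £221.55. Plan pays £13,428 − £221.55 = £13,206.45.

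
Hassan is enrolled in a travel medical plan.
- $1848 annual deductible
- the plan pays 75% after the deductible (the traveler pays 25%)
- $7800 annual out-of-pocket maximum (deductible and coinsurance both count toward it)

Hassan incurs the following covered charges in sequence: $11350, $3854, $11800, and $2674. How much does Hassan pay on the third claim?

$2613

Claim 1 — $11350: $1848 to deductible, leaving $9502; coinsurance $9502 × 25% = $2375.50. Traveler owes $4223.50 (running OOP $4223.50).
Claim 2 — $3854: 25% coinsurance on $3854 = $963.50. Traveler pays $963.50; OOP now $5187.
Claim 3 — $11800: deductible met; 25% of $11800 = $2950. That would push OOP to $8137, over the $7800 cap, so traveler pays $7800 − $5187 = $2613.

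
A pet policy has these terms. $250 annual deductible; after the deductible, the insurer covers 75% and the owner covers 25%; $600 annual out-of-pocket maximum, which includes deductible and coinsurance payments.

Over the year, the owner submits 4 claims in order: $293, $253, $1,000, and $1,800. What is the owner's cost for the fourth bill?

$26

Claim 1 ($293): $250 finishes the deductible; $43 goes to coinsurance; coinsurance $43 × 25% = $10.75. Owner pays $260.75; OOP now $260.75.
Claim 2 ($253): deductible met; 25% of $253 = $63.25. Owner pays $63.25; OOP now $324.
Claim 3 ($1,000): deductible already satisfied, so owner's share is 25% × $1,000 = $250. Owner owes $250 (running OOP $574).
Claim 4 ($1,800): 25% coinsurance on $1,800 = $450. That would push OOP to $1,024, over the $600 cap, so owner pays $600 − $574 = $26.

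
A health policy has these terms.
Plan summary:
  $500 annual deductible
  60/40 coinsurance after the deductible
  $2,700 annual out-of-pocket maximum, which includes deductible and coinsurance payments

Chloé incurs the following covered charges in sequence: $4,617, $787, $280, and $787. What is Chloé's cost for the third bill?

Bill 1, $4,617: deductible takes $500, $4,117 remains; 40% of $4,117 = $1,646.80. Patient pays $2,146.80; OOP now $2,146.80.
Bill 2, $787: 40% coinsurance on $787 = $314.80. Cost to patient: $314.80. OOP to date $2,461.60.
Bill 3, $280: deductible met; 40% of $280 = $112. Patient pays $112; OOP now $2,573.60.

$112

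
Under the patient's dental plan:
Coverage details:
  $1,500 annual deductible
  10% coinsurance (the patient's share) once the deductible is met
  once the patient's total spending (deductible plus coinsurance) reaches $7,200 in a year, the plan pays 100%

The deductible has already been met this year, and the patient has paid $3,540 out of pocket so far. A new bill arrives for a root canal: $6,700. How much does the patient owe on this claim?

$670

With the deductible met, the entire $6,700 is subject to coinsurance.
Patient's 10% share of $6,700 is $670.
Year-to-date out-of-pocket becomes $3,540 + $670 = $4,210, still under the $7,200 maximum, so no cap applies.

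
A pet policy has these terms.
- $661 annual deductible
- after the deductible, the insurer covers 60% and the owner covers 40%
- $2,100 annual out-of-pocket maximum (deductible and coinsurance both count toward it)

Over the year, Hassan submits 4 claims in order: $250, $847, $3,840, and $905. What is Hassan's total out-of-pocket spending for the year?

Bill 1, $250: fully absorbed by the deductible. Owner owes $250 (running OOP $250).
Bill 2, $847: $411 finishes the deductible; $436 goes to coinsurance; 40% of $436 = $174.40. Owner owes $585.40 (running OOP $835.40).
Bill 3, $3,840: deductible met; 40% of $3,840 = $1,536. That would push OOP to $2,371.40, over the $2,100 cap, so owner pays $2,100 − $835.40 = $1,264.60.
Bill 4, $905: deductible already satisfied, so owner's share is 40% × $905 = $362. That would push OOP to $2,462, over the $2,100 cap, so owner pays $2,100 − $2,100 = $0.
Summing the owner's payments: $250 + $585.40 + $1,264.60 + $0 = $2,100.

$2,100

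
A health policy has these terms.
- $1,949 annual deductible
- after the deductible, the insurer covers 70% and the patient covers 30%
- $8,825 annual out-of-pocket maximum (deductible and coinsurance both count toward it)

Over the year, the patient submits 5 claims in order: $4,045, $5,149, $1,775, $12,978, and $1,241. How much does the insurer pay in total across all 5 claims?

Claim 1 ($4,045): $1,949 to deductible, leaving $2,096; patient's 30% is $628.80. Patient owes $2,577.80 (running OOP $2,577.80). Insurer: $4,045 − $2,577.80 = $1,467.20.
Claim 2 ($5,149): 30% coinsurance on $5,149 = $1,544.70. Patient pays $1,544.70; OOP now $4,122.50. Insurer: $5,149 − $1,544.70 = $3,604.30.
Claim 3 ($1,775): 30% coinsurance on $1,775 = $532.50. Cost to patient: $532.50. OOP to date $4,655. Plan pays $1,775 − $532.50 = $1,242.50.
Claim 4 ($12,978): deductible already satisfied, so patient's share is 30% × $12,978 = $3,893.40. Patient pays $3,893.40; OOP now $8,548.40. Plan pays $12,978 − $3,893.40 = $9,084.60.
Claim 5 ($1,241): deductible met; 30% of $1,241 = $372.30. OOP would hit $8,920.70 > $8,825, so the cap limits the patient to $8,825 − $8,548.40 = $276.60. Insurer: $1,241 − $276.60 = $964.40.
Insurer total = bills − patient's total = $25,188 − $8,825 = $16,363.

$16,363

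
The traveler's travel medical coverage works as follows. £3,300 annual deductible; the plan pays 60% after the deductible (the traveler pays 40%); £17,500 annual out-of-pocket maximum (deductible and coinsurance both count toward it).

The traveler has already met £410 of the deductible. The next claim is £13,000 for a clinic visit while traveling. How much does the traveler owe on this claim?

£410 of the £3,300 deductible is already met, leaving £2,890.
The remaining £10,110 (= £13,000 − £2,890) moves to coinsurance.
40% of £10,110 = £4,044 falls to the traveler.
So the traveler owes £2,890 + £4,044 = £6,934 before any cap.
Year-to-date out-of-pocket becomes £410 + £6,934 = £7,344, still under the £17,500 maximum, so no cap applies.

£6,934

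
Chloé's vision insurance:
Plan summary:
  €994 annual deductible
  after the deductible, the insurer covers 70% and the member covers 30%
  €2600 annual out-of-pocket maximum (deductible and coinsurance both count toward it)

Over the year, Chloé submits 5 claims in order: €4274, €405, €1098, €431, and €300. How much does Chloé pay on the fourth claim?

€129.30

#1 (€4274): deductible takes €994, €3280 remains; 30% of €3280 = €984. Cost to member: €1978. OOP to date €1978.
#2 (€405): deductible already satisfied, so member's share is 30% × €405 = €121.50. Cost to member: €121.50. OOP to date €2099.50.
#3 (€1098): 30% coinsurance on €1098 = €329.40. Member pays €329.40; OOP now €2428.90.
#4 (€431): 30% coinsurance on €431 = €129.30. Member pays €129.30; OOP now €2558.20.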